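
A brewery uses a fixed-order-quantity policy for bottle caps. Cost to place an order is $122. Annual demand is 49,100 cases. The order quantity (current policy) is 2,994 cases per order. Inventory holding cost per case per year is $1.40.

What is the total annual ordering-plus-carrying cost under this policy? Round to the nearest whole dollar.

Ordering: D/Q × S = 49,100/2,994 × $122 = $2,000.73
Holding:  Q/2 × H = 2,994/2 × $1.4 = $2,095.80
Total = $2,000.73 + $2,095.80 = $4,096.53

$4,097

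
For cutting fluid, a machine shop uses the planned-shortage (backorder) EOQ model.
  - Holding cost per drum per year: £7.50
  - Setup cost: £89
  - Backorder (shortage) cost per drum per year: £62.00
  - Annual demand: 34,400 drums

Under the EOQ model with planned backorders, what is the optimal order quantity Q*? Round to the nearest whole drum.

957 drums

Q* = √(2DS/H) · √((H + b)/b)
   = √(2 × 34,400 × 89 / 7.5) · √((7.5 + 62) / 62)
   = 903.563 × 1.0588 ≈ 956.65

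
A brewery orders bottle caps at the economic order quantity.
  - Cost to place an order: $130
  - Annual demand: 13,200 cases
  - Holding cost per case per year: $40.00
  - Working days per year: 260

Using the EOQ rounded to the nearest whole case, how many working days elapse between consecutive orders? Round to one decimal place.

5.8 days

Optimal lot size Q* = (2 × 13,200 × $130 / $40)^½ ≈ 292.92 → Q = 293 cases
Days between orders = 260 / (D/Q) = 260 / 45.051 ≈ 5.771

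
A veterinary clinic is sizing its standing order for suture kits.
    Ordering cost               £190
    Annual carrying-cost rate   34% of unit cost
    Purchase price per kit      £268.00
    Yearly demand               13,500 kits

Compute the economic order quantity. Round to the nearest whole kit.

Holding cost per kit per year: H = 34% × £268 = £91.1200
Optimal lot size Q* = (2 × 13,500 × £190 / £91.12)^½ ≈ 237.27

237 kits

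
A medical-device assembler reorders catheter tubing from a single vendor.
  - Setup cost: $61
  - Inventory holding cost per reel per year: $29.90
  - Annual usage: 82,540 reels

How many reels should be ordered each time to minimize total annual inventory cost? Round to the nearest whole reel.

580 reels

2DS/H = 2·82,540·61/29.9 = 336,785.28
EOQ = √336,785.28 ≈ 580.33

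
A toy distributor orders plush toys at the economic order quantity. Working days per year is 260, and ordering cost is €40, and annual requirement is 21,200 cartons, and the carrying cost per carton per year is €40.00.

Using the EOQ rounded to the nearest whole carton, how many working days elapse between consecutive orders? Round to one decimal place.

Q* = √(2·D·S / H) = √(2·21,200·40 / 40) = √42,400.0 ≈ 205.91 → Q = 206 cartons
Days between orders = 260 / (D/Q) = 260 / 102.913 ≈ 2.526

2.5 days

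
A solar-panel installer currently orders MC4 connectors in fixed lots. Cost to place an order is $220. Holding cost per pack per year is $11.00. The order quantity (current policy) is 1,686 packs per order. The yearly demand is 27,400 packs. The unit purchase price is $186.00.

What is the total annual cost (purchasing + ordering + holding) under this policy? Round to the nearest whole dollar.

Orders/yr = 27,400/1,686 = 16.251; ordering cost = 16.251 × $220 = $3,575.33
Average inventory = 1,686/2 = 843; holding cost = 843 × $11 = $9,273.00
Purchase cost = D·C = 27,400 × 186 = $5,096,400.00
Total = $3,575.33 + $9,273.00 + $5,096,400.00 = $5,109,248.33

$5,109,248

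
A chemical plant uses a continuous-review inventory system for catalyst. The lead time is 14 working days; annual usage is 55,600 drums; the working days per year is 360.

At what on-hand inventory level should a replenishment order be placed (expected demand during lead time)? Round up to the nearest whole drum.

2,163 drums

Daily demand d = 55,600 / 360 = 154.444 drums/day
Demand during lead time = 154.444 × 14 = 2,162.22
Reorder point = 2,162.22 → round up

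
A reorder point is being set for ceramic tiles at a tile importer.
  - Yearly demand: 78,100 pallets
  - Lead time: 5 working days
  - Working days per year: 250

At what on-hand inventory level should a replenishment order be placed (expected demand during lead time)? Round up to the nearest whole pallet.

Daily demand d = 78,100 / 250 = 312.400 pallets/day
Demand during lead time = 312.400 × 5 = 1,562.00
Reorder point = 1,562.00 → round up

1,562 pallets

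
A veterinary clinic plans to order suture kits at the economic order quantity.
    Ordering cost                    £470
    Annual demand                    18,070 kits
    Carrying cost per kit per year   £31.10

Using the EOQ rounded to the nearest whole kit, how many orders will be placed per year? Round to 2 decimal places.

24.45 orders per year

Optimal lot size Q* = (2 × 18,070 × £470 / £31.1)^½ ≈ 739.03 → Q = 739
Orders per year = D/Q = 18,070 / 739 = 24.452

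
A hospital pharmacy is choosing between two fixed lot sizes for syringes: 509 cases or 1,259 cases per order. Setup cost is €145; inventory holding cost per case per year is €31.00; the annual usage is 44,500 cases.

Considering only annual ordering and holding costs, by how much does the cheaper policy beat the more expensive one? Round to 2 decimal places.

For each Q, cost = (D/Q)·S + (Q/2)·H.
TC(509) = (44,500/509)×145 + (509/2)×31 = €20,566.32
TC(1,259) = (44,500/1,259)×145 + (1,259/2)×31 = €24,639.60
|ΔTC| = |€20,566.32 − €24,639.60| = €4,073.28

€4,073.28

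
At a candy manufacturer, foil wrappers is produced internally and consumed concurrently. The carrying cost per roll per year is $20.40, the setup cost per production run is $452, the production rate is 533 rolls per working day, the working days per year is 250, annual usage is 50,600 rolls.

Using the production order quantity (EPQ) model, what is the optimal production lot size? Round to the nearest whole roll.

1,901 rolls

d = 50,600/250 = 202.4000 rolls/day;  effective holding cost H(1 − d/p) = 20.4·(1 − 202.4000/533) = 12.65336
Q* = √(2DS / H_eff) = √(2·50,600·452 / 12.65336) ≈ 1,901.33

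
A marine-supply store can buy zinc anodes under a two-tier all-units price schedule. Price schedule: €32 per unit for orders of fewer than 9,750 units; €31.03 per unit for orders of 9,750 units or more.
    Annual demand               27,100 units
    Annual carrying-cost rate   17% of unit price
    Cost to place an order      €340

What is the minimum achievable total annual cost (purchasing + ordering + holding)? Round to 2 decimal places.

H₁ = 17%×€32 = €5.4400;  H₂ = 17%×€31.03 = €5.2751
EOQ₁ = √(2×27,100×340/5.4400) = 1,840.52  (< 9,750, feasible at tier 1)
EOQ₂ = √(2×27,100×340/5.2751) = 1,869.06  (< 9,750 → use Q = 9,750 at tier-2 price)
TC(tier 1 (EOQ₁), Q≈1,840.5) = €877,212.41
TC(tier 2, Q≈9,750.0) = €867,574.14
Minimum at tier 2: €867,574.14

€867,574.14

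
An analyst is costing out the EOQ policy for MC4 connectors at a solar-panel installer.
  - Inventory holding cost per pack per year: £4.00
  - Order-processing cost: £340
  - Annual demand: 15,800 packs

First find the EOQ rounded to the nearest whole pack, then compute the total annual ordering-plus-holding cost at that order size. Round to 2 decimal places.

£6,555.61

EOQ = √(2DS/H) = √(2 × 15,800 × 340 / 4)
    = √(2,686,000.00) ≈ 1,638.90 → Q = 1,639 packs
Annual ordering cost = (D/Q)·S = (15,800/1,639) × 340 = £3,277.61
Annual holding cost  = (Q/2)·H = (1,639/2) × 4 = £3,278.00
Total = £3,277.61 + £3,278.00 = £6,555.61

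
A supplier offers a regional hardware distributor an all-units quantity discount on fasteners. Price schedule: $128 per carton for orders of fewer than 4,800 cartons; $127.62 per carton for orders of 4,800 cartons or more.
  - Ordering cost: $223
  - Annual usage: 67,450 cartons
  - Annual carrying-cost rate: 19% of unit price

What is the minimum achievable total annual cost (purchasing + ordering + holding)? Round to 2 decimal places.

H₁ = 19%×$128 = $24.3200;  H₂ = 19%×$127.62 = $24.2478
EOQ₁ = √(2×67,450×223/24.3200) = 1,112.18  (< 4,800, feasible at tier 1)
EOQ₂ = √(2×67,450×223/24.2478) = 1,113.84  (< 4,800 → use Q = 4,800 at tier-2 price)
TC(tier 1 (EOQ₁), Q≈1,112.2) = $8,660,648.31
TC(tier 2, Q≈4,800.0) = $8,669,297.33
Minimum at tier 1 (EOQ₁): $8,660,648.31

$8,660,648.31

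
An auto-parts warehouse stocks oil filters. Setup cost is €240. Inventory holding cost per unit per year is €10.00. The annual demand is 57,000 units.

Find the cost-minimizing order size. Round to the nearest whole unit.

Q* = √(2·D·S / H) = √(2·57,000·240 / 10) = √2,736,000.0 ≈ 1,654.09

1,654 units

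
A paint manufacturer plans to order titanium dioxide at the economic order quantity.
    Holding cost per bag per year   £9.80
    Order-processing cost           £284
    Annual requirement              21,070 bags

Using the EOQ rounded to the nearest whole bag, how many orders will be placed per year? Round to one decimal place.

Q* = √(2·D·S / H) = √(2·21,070·284 / 9.8) = √1,221,200.0 ≈ 1,105.08 → Q = 1,105
N = D/Q = 21,070/1,105 ≈ 19.068 orders/yr

19.1 orders per year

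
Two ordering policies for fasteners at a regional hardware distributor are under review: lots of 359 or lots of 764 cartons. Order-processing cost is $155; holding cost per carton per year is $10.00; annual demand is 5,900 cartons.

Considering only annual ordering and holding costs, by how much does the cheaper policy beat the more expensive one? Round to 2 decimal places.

For each Q, cost = (D/Q)·S + (Q/2)·H.
TC(359) = (5,900/359)×155 + (359/2)×10 = $4,342.35
TC(764) = (5,900/764)×155 + (764/2)×10 = $5,016.99
Cheaper: Q = 359.  Difference = $674.64

$674.64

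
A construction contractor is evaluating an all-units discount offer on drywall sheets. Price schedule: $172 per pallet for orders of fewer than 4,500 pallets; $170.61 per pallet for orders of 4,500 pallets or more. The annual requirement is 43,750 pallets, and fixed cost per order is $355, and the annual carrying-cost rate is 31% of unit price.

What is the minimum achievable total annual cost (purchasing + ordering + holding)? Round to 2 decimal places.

$7,565,697.08

H₁ = 31%×$172 = $53.3200;  H₂ = 31%×$170.61 = $52.8891
EOQ₁ = √(2×43,750×355/53.3200) = 763.26  (< 4,500, feasible at tier 1)
EOQ₂ = √(2×43,750×355/52.8891) = 766.36  (< 4,500 → use Q = 4,500 at tier-2 price)
TC(tier 1 (EOQ₁), Q≈763.3) = $7,565,697.08
TC(tier 2, Q≈4,500.0) = $7,586,639.36
Minimum at tier 1 (EOQ₁): $7,565,697.08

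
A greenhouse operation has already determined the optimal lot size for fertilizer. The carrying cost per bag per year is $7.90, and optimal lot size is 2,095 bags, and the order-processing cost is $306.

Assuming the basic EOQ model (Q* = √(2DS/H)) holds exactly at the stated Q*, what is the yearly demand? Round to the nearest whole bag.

56,656 bags per year

Since Q* = (2DS/H)^½, squaring gives Q*²·H = 2DS.
D = Q²H / (2S) = 2,095² × 7.9 / (2 × 306) = 56,655.71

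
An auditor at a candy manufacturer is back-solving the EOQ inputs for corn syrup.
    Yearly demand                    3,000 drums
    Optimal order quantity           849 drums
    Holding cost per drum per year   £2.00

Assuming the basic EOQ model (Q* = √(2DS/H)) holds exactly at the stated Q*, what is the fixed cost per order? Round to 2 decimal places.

£240.27

Since Q* = (2DS/H)^½, squaring gives Q*²·H = 2DS.
S = Q²H / (2D) = 849² × 2 / (2 × 3,000) = 240.2670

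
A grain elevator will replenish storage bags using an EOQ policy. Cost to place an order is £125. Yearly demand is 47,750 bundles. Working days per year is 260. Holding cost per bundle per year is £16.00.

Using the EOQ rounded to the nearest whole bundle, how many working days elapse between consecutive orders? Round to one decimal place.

4.7 days

Q* = √(2·D·S / H) = √(2·47,750·125 / 16) = √746,093.8 ≈ 863.77 → Q = 864 bundles
T = Q/D × 260 days = 864/47,750 × 260 = 4.705 days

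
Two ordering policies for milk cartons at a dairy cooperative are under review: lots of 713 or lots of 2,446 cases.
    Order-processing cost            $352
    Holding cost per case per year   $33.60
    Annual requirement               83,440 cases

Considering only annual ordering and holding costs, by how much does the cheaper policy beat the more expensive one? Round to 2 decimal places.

$71.26

For each Q, cost = (D/Q)·S + (Q/2)·H.
TC(713) = (83,440/713)×352 + (713/2)×33.6 = $53,171.78
TC(2,446) = (83,440/2,446)×352 + (2,446/2)×33.6 = $53,100.52
|ΔTC| = |$53,171.78 − $53,100.52| = $71.26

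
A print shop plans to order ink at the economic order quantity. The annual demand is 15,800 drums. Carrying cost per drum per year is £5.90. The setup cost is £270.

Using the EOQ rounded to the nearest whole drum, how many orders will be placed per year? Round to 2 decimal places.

2DS/H = 2·15,800·270/5.9 = 1,446,101.69
EOQ = √1,446,101.69 ≈ 1,202.54 → Q = 1,203
N = D/Q = 15,800/1,203 ≈ 13.134 orders/yr

13.13 orders per year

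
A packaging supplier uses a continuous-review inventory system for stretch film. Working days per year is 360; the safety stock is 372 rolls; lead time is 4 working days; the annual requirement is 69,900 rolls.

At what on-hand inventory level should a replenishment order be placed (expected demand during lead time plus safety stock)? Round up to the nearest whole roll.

Daily demand d = 69,900 / 360 = 194.167 rolls/day
Demand during lead time = 194.167 × 4 = 776.67
Reorder point = 776.67 + 372 = 1,148.67 → round up

1,149 rolls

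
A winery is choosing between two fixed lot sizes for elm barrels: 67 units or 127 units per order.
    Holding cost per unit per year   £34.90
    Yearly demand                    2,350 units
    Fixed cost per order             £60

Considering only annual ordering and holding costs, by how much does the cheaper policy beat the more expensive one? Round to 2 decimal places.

£52.76

TC(Q) = (D/Q)S + (Q/2)H
TC(67) = (2,350/67)×60 + (67/2)×34.9 = £3,273.63
TC(127) = (2,350/127)×60 + (127/2)×34.9 = £3,326.39
Lots of 67 are cheaper by £52.76.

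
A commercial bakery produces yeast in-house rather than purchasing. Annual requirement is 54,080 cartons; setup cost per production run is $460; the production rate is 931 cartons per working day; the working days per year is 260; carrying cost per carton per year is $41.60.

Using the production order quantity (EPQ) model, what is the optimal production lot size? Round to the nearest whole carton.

1,241 cartons

d = 54,080/260 = 208.0000 cartons/day;  effective holding cost H(1 − d/p) = 41.6·(1 − 208.0000/931) = 32.30591
Q* = √(2DS / H_eff) = √(2·54,080·460 / 32.30591) ≈ 1,241.00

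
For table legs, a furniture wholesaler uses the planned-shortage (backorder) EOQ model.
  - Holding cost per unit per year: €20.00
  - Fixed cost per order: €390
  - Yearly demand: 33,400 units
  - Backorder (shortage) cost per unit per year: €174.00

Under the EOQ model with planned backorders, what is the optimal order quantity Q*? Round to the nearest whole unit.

1,205 units

Basic EOQ = √(2·33,400·390/20) = 1,141.315
Backorder adjustment √((H+b)/b) = √((20+174)/174) = 1.0559
Q* = 1,141.315 × 1.0559 ≈ 1,205.12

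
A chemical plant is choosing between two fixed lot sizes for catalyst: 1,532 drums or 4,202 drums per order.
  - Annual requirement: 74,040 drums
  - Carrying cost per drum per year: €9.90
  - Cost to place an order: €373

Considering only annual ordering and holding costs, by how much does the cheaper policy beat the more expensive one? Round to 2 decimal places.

For each Q, cost = (D/Q)·S + (Q/2)·H.
TC(1,532) = (74,040/1,532)×373 + (1,532/2)×9.9 = €25,610.11
TC(4,202) = (74,040/4,202)×373 + (4,202/2)×9.9 = €27,372.23
Cheaper: Q = 1,532.  Difference = €1,762.12

€1,762.12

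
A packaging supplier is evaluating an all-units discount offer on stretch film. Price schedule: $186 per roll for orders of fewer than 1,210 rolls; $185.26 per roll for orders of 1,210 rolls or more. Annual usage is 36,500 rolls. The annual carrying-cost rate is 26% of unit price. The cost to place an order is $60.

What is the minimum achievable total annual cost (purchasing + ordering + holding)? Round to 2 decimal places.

H₁ = 26%×$186 = $48.3600;  H₂ = 26%×$185.26 = $48.1676
EOQ₁ = √(2×36,500×60/48.3600) = 300.95  (< 1,210, feasible at tier 1)
EOQ₂ = √(2×36,500×60/48.1676) = 301.55  (< 1,210 → use Q = 1,210 at tier-2 price)
TC(tier 1 (EOQ₁), Q≈300.9) = $6,803,553.93
TC(tier 2, Q≈1,210.0) = $6,792,941.32
Minimum at tier 2: $6,792,941.32

$6,792,941.32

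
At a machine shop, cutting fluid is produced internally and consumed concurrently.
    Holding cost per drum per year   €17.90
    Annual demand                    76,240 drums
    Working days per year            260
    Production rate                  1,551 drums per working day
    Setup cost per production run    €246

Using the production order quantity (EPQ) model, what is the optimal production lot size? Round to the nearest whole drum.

1,608 drums

d = 76,240/260 = 293.2308 drums/day;  effective holding cost H(1 − d/p) = 17.9·(1 − 293.2308/1551) = 14.51584
Q* = √(2DS / H_eff) = √(2·76,240·246 / 14.51584) ≈ 1,607.51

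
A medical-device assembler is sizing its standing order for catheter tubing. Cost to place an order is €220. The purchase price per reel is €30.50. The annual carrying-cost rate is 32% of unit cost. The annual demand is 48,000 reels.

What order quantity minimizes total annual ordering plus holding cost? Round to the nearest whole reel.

1,471 reels

H = i·C = 0.32 × €30.5 = €9.7600 per reel-year
EOQ = √(2DS/H) = √(2 × 48,000 × 220 / 9.76)
    = √(2,163,934.43) ≈ 1,471.03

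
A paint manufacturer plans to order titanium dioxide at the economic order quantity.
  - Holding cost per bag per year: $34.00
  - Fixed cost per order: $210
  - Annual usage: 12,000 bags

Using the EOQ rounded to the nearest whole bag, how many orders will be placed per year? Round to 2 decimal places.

2DS/H = 2·12,000·210/34 = 148,235.29
EOQ = √148,235.29 ≈ 385.01 → Q = 385
Orders per year = D/Q = 12,000 / 385 = 31.169

31.17 orders per year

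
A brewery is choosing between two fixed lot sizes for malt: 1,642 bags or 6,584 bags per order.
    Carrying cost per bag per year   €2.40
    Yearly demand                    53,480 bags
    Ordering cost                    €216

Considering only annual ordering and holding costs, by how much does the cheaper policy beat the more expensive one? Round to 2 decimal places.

TC(Q) = (D/Q)S + (Q/2)H
TC(1,642) = (53,480/1,642)×216 + (1,642/2)×2.4 = €9,005.53
TC(6,584) = (53,480/6,584)×216 + (6,584/2)×2.4 = €9,655.31
Lots of 1,642 are cheaper by €649.78.

€649.78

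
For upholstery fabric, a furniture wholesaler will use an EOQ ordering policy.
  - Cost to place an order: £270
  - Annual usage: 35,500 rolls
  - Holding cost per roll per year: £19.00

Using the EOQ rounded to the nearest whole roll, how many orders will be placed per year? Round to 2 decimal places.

35.36 orders per year

EOQ = √(2DS/H) = √(2 × 35,500 × 270 / 19)
    = √(1,008,947.37) ≈ 1,004.46 → Q = 1,004
Orders per year = D/Q = 35,500 / 1,004 = 35.359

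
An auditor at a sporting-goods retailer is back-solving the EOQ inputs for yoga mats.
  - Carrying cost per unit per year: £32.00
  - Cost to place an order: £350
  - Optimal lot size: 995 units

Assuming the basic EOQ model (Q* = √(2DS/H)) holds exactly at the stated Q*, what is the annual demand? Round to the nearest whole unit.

45,258 units per year

EOQ relation: Q² = 2DS/H, so rearrange for the unknown.
D = Q²H / (2S) = 995² × 32 / (2 × 350) = 45,258.29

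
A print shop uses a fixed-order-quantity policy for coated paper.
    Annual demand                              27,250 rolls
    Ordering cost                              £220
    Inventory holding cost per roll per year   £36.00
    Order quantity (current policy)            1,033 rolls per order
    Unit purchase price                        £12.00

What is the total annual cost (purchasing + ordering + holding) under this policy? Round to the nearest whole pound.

£351,397

Orders/yr = 27,250/1,033 = 26.379; ordering cost = 26.379 × £220 = £5,803.48
Average inventory = 1,033/2 = 516.5; holding cost = 516.5 × £36 = £18,594.00
Purchase cost = D·C = 27,250 × 12 = £327,000.00
Total = £5,803.48 + £18,594.00 + £327,000.00 = £351,397.48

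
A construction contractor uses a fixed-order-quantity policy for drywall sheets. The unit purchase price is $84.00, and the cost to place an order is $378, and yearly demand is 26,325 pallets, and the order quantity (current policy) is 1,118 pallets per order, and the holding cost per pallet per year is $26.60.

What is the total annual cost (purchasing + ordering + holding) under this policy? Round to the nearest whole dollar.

Orders/yr = 26,325/1,118 = 23.547; ordering cost = 23.547 × $378 = $8,900.58
Average inventory = 1,118/2 = 559; holding cost = 559 × $26.6 = $14,869.40
Purchase cost = D·C = 26,325 × 84 = $2,211,300.00
Total = $8,900.58 + $14,869.40 + $2,211,300.00 = $2,235,069.98

$2,235,070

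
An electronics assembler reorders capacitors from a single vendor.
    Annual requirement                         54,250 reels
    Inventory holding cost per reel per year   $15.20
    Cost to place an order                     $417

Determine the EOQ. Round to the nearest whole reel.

1,725 reels

EOQ = √(2DS/H) = √(2 × 54,250 × 417 / 15.2)
    = √(2,976,611.84) ≈ 1,725.29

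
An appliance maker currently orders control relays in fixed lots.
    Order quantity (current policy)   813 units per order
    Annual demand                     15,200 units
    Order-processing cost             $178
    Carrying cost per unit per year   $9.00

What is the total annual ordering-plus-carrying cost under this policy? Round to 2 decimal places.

$6,986.42

Ordering: D/Q × S = 15,200/813 × $178 = $3,327.92
Holding:  Q/2 × H = 813/2 × $9 = $3,658.50
Total = $3,327.92 + $3,658.50 = $6,986.42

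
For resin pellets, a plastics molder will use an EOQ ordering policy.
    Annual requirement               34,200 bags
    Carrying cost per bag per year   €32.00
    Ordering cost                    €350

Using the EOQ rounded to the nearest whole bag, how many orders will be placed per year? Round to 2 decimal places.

39.54 orders per year

Optimal lot size Q* = (2 × 34,200 × €350 / €32)^½ ≈ 864.94 → Q = 865
Orders per year = D/Q = 34,200 / 865 = 39.538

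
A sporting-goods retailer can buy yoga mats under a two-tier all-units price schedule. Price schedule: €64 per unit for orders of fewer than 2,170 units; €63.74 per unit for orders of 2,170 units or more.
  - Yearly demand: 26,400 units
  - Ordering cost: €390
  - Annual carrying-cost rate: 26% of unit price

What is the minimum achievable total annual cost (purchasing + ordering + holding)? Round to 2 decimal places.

H₁ = 26%×€64 = €16.6400;  H₂ = 26%×€63.74 = €16.5724
EOQ₁ = √(2×26,400×390/16.6400) = 1,112.43  (< 2,170, feasible at tier 1)
EOQ₂ = √(2×26,400×390/16.5724) = 1,114.70  (< 2,170 → use Q = 2,170 at tier-2 price)
TC(tier 1 (EOQ₁), Q≈1,112.4) = €1,708,110.83
TC(tier 2, Q≈2,170.0) = €1,705,461.75
Minimum at tier 2: €1,705,461.75

€1,705,461.75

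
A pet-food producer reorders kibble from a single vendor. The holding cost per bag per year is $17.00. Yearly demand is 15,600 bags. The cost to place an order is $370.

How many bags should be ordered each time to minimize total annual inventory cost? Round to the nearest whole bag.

824 bags

Optimal lot size Q* = (2 × 15,600 × $370 / $17)^½ ≈ 824.05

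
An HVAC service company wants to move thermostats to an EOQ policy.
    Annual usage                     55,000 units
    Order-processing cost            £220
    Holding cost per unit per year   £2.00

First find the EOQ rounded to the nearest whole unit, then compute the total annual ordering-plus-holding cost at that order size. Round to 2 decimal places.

2DS/H = 2·55,000·220/2 = 12,100,000.00
EOQ = √12,100,000.00 ≈ 3,478.51 → Q = 3,479 units
Annual ordering cost = (D/Q)·S = (55,000/3,479) × 220 = £3,478.01
Annual holding cost  = (Q/2)·H = (3,479/2) × 2 = £3,479.00
Total = £3,478.01 + £3,479.00 = £6,957.01

£6,957.01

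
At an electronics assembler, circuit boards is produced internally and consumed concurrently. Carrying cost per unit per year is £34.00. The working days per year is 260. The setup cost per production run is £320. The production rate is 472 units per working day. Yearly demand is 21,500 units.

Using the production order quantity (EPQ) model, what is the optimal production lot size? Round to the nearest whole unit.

Daily demand d = 21,500/260 = 82.692; p = 472; 1 − d/p = 0.82480
EPQ = √(2DS / (H(1 − d/p)))
    = √(2 × 21,500 × 320 / (34 × 0.82480)) ≈ 700.48

700 units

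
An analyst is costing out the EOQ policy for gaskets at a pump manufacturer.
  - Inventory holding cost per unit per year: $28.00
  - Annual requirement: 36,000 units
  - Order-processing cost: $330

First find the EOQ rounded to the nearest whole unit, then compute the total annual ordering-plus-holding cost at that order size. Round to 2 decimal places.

$25,793.02

2DS/H = 2·36,000·330/28 = 848,571.43
EOQ = √848,571.43 ≈ 921.18 → Q = 921 units
Ordering: D/Q × S = 36,000/921 × $330 = $12,899.02
Holding:  Q/2 × H = 921/2 × $28 = $12,894.00
Total = $12,899.02 + $12,894.00 = $25,793.02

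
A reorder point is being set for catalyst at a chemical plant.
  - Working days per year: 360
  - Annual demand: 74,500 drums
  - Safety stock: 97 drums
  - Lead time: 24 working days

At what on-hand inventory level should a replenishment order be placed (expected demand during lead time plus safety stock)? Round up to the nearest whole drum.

Daily demand d = 74,500 / 360 = 206.944 drums/day
Demand during lead time = 206.944 × 24 = 4,966.67
Reorder point = 4,966.67 + 97 = 5,063.67 → round up

5,064 drums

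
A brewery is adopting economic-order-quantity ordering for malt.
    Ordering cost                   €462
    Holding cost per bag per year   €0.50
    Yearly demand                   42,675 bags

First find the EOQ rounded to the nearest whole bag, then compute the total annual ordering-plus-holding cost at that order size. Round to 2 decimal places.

EOQ = √(2DS/H) = √(2 × 42,675 × 462 / 0.5)
    = √(78,863,400.00) ≈ 8,880.51 → Q = 8,881 bags
Orders/yr = 42,675/8,881 = 4.805; ordering cost = 4.805 × €462 = €2,220.00
Average inventory = 8,881/2 = 4440.5; holding cost = 4440.5 × €0.5 = €2,220.25
Total = €2,220.00 + €2,220.25 = €4,440.25

€4,440.25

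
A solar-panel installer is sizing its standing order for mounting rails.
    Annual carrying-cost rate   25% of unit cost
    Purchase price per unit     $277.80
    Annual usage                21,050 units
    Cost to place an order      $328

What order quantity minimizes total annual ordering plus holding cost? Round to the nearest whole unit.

446 units

Carrying cost H = $277.8 × 25% = $69.4500/unit/yr
Q* = √(2·D·S / H) = √(2·21,050·328 / 69.45) = √198,830.8 ≈ 445.90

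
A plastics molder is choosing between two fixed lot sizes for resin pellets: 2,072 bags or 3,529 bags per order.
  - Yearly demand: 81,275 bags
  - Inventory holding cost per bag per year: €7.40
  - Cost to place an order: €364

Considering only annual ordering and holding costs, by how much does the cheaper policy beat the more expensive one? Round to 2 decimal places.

€504.00

For each Q, cost = (D/Q)·S + (Q/2)·H.
TC(2,072) = (81,275/2,072)×364 + (2,072/2)×7.4 = €21,944.44
TC(3,529) = (81,275/3,529)×364 + (3,529/2)×7.4 = €21,440.44
|ΔTC| = |€21,944.44 − €21,440.44| = €504.00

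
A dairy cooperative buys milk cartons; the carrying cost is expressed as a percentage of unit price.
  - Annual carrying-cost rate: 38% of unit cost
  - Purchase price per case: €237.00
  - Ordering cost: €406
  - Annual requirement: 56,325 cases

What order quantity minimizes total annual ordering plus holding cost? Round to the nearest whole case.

H = i·C = 0.38 × €237 = €90.0600 per case-year
Q* = √(2·D·S / H) = √(2·56,325·406 / 90.06) = √507,838.1 ≈ 712.63

713 cases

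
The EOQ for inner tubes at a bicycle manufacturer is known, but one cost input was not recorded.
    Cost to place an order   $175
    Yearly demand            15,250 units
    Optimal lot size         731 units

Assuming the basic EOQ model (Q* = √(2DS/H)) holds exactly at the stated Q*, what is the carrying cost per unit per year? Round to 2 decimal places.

From Q* = √(2DS/H) ⇒ Q*² = 2DS/H.
H = 2DS / Q² = 2 × 15,250 × 175 / 731² = 9.9886

$9.99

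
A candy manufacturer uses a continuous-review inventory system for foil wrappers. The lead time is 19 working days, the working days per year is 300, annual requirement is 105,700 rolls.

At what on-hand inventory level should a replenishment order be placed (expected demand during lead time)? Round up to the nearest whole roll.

6,695 rolls

Daily demand d = 105,700 / 300 = 352.333 rolls/day
Demand during lead time = 352.333 × 19 = 6,694.33
Reorder point = 6,694.33 → round up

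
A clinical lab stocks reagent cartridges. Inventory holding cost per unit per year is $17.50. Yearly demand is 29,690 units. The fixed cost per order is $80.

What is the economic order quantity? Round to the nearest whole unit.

EOQ = √(2DS/H) = √(2 × 29,690 × 80 / 17.5)
    = √(271,451.43) ≈ 521.01

521 units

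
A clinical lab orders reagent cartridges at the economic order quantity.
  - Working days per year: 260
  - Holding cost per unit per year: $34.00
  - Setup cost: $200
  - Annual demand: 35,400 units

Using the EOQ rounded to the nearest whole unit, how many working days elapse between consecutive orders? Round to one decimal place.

4.7 days

EOQ = √(2DS/H) = √(2 × 35,400 × 200 / 34)
    = √(416,470.59) ≈ 645.35 → Q = 645 units
T = Q/D × 260 days = 645/35,400 × 260 = 4.737 days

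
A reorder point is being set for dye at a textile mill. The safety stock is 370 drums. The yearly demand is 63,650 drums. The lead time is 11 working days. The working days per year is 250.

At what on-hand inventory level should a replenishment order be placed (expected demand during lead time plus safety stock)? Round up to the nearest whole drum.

Daily demand d = 63,650 / 250 = 254.600 drums/day
Demand during lead time = 254.600 × 11 = 2,800.60
Reorder point = 2,800.60 + 370 = 3,170.60 → round up

3,171 drums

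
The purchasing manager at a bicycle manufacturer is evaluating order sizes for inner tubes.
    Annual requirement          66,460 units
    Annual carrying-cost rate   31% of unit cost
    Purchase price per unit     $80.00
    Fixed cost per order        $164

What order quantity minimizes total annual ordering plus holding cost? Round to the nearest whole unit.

Holding cost per unit per year: H = 31% × $80 = $24.8000
Optimal lot size Q* = (2 × 66,460 × $164 / $24.8)^½ ≈ 937.54

938 units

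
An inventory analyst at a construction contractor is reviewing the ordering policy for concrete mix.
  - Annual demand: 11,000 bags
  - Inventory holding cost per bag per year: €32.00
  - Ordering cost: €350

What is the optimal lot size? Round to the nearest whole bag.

491 bags

EOQ = √(2DS/H) = √(2 × 11,000 × 350 / 32)
    = √(240,625.00) ≈ 490.54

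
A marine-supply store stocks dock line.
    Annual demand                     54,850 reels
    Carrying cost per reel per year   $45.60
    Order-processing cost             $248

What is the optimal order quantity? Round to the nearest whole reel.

772 reels

Optimal lot size Q* = (2 × 54,850 × $248 / $45.6)^½ ≈ 772.41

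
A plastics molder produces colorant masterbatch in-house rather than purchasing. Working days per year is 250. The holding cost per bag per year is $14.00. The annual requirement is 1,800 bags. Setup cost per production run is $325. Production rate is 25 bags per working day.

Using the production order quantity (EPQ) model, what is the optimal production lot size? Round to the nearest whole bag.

343 bags

Daily demand d = 1,800/250 = 7.200; p = 25; 1 − d/p = 0.71200
EPQ = √(2DS / (H(1 − d/p)))
    = √(2 × 1,800 × 325 / (14 × 0.71200)) ≈ 342.60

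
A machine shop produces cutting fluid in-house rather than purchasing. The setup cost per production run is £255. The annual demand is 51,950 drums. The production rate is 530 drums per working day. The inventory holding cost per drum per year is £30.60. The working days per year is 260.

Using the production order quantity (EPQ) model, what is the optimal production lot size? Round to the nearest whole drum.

Daily demand d = 51,950/260 = 199.808; p = 530; 1 − d/p = 0.62300
EPQ = √(2DS / (H(1 − d/p)))
    = √(2 × 51,950 × 255 / (30.6 × 0.62300)) ≈ 1,178.89

1,179 drums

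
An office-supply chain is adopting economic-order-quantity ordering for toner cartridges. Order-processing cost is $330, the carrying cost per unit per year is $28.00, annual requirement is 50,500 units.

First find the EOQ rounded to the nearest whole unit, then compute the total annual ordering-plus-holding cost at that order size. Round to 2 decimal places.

EOQ = √(2DS/H) = √(2 × 50,500 × 330 / 28)
    = √(1,190,357.14) ≈ 1,091.03 → Q = 1,091 units
Orders/yr = 50,500/1,091 = 46.288; ordering cost = 46.288 × $330 = $15,274.98
Average inventory = 1,091/2 = 545.5; holding cost = 545.5 × $28 = $15,274.00
Total = $15,274.98 + $15,274.00 = $30,548.98

$30,548.98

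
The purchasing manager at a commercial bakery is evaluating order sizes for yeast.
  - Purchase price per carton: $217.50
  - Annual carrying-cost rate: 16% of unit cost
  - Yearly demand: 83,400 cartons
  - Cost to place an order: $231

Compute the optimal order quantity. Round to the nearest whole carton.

Holding cost per carton per year: H = 16% × $217.5 = $34.8000
Optimal lot size Q* = (2 × 83,400 × $231 / $34.8)^½ ≈ 1,052.24

1,052 cartons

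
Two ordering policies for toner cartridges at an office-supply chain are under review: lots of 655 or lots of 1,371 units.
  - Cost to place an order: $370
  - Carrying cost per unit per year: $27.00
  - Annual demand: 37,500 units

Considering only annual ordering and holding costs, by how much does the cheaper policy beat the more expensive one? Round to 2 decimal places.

Annual cost at Q: ordering D·S/Q plus holding Q·H/2.
TC(655) = (37,500/655)×370 + (655/2)×27 = $30,025.71
TC(1,371) = (37,500/1,371)×370 + (1,371/2)×27 = $28,628.85
|ΔTC| = |$30,025.71 − $28,628.85| = $1,396.86

$1,396.86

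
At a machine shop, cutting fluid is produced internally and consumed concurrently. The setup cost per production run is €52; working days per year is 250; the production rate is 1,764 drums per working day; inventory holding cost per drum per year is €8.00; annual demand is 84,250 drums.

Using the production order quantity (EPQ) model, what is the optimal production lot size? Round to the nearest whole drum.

1,164 drums

d = 84,250/250 = 337.0000 drums/day;  effective holding cost H(1 − d/p) = 8·(1 − 337.0000/1764) = 6.47166
Q* = √(2DS / H_eff) = √(2·84,250·52 / 6.47166) ≈ 1,163.57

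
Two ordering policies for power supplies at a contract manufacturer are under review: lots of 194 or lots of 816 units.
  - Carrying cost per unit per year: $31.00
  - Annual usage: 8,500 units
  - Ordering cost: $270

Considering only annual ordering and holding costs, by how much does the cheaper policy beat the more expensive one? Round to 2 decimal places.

For each Q, cost = (D/Q)·S + (Q/2)·H.
TC(194) = (8,500/194)×270 + (194/2)×31 = $14,836.90
TC(816) = (8,500/816)×270 + (816/2)×31 = $15,460.50
Cheaper: Q = 194.  Difference = $623.60

$623.60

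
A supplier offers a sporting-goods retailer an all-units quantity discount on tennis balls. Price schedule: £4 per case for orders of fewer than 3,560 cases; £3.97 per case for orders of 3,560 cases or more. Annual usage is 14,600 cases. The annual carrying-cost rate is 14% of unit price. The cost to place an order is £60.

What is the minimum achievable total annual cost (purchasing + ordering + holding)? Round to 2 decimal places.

£59,197.39

H₁ = 14%×£4 = £0.5600;  H₂ = 14%×£3.97 = £0.5558
EOQ₁ = √(2×14,600×60/0.5600) = 1,768.78  (< 3,560, feasible at tier 1)
EOQ₂ = √(2×14,600×60/0.5558) = 1,775.45  (< 3,560 → use Q = 3,560 at tier-2 price)
TC(tier 1 (EOQ₁), Q≈1,768.8) = £59,390.52
TC(tier 2, Q≈3,560.0) = £59,197.39
Minimum at tier 2: £59,197.39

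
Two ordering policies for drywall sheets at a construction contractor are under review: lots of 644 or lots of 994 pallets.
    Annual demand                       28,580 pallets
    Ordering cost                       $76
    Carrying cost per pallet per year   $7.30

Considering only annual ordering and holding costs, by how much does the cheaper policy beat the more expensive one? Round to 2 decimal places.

$89.90

TC(Q) = (D/Q)S + (Q/2)H
TC(644) = (28,580/644)×76 + (644/2)×7.3 = $5,723.40
TC(994) = (28,580/994)×76 + (994/2)×7.3 = $5,813.29
Lots of 644 are cheaper by $89.90.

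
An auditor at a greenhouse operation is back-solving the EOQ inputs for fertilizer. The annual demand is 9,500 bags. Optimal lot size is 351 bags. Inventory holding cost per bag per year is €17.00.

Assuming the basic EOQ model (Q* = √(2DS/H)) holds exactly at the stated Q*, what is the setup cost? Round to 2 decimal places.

From Q* = √(2DS/H) ⇒ Q*² = 2DS/H.
S = Q²H / (2D) = 351² × 17 / (2 × 9,500) = 110.2325

€110.23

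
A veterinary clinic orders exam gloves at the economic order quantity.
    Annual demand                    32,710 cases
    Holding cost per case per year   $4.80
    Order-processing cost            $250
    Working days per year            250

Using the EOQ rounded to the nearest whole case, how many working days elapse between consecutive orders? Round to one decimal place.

2DS/H = 2·32,710·250/4.8 = 3,407,291.67
EOQ = √3,407,291.67 ≈ 1,845.89 → Q = 1,846 cases
Cycle time = (working days × Q)/D = (250 × 1,846) / 32,710 = 14.109 days

14.1 days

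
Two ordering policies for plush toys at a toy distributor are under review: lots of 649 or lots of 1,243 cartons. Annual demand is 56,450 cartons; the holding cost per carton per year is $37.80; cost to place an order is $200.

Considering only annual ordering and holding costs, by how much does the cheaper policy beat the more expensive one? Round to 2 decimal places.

$2,913.47

Annual cost at Q: ordering D·S/Q plus holding Q·H/2.
TC(649) = (56,450/649)×200 + (649/2)×37.8 = $29,662.09
TC(1,243) = (56,450/1,243)×200 + (1,243/2)×37.8 = $32,575.56
Lots of 649 are cheaper by $2,913.47.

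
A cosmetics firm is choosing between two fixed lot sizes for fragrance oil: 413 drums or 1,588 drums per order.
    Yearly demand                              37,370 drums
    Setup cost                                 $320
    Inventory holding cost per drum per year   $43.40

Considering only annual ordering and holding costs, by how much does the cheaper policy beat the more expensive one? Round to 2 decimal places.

$4,073.01

For each Q, cost = (D/Q)·S + (Q/2)·H.
TC(413) = (37,370/413)×320 + (413/2)×43.4 = $37,917.06
TC(1,588) = (37,370/1,588)×320 + (1,588/2)×43.4 = $41,990.08
Lots of 413 are cheaper by $4,073.01.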